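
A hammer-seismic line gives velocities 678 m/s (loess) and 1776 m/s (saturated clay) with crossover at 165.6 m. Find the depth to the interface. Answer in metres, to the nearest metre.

h = (x_cross/2)·√((V₂−V₁)/(V₂+V₁)).
(V₂−V₁)/(V₂+V₁) = (1776−678)/(1776+678) = 0.4474; √ = 0.6689.
h = (165.6/2)·0.6689 = 55.39 m.

55 m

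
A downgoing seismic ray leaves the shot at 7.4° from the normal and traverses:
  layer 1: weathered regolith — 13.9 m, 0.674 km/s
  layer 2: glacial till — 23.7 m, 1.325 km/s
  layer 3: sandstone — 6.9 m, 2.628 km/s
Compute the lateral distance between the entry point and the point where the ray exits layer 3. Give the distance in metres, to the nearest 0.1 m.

p = sin θ₁/V₁ = sin 7.4°/0.674 = 1.9109e-01 s/km is conserved through the stack.
Layer 1: θ = 7.40°; offset = 13.9·tan 7.40° = 1.805 m.
Layer 2: sin θ = p·1.325 = 0.2532 → θ = 14.67°; offset = 23.7·tan 14.67° = 6.203 m.
Layer 3: sin θ = p·2.628 = 0.5022 → θ = 30.14°; offset = 6.9·tan 30.14° = 4.007 m.
Summing the layer offsets gives 12.015 m.

12.0 m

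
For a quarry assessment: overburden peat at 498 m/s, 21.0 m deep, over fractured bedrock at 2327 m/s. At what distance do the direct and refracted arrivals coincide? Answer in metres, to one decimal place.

52.2 m

θ_c = arcsin(498/2327) = 12.36°, so cos θ_c = 0.9768 and tᵢ = 2h cos θ_c/V₁ = 0.0824 s.
At crossover x/V₁ = x/V₂ + tᵢ ⇒ x = tᵢ/(1/V₁ − 1/V₂) = 0.08238/(2.0080e-03 − 4.2974e-04) = 52.20 m.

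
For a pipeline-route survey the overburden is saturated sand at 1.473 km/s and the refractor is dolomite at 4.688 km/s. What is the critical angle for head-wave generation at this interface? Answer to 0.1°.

Critical incidence: sin θ_c = V₁/V₂ = 1.473/4.688 = 0.3142.
θ_c = arcsin 0.3142 = 18.31°.

18.3°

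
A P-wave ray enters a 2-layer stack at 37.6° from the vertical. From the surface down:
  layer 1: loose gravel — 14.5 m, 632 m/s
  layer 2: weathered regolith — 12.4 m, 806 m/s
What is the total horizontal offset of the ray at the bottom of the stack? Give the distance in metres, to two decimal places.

26.53 m

p = sin θ₁/V₁ = sin 37.6°/632 = 9.6542e-04 s/m is conserved through the stack.
Layer 1: θ = 37.60°; offset = 14.5·tan 37.60° = 11.1665 m.
Layer 2: sin θ = p·806 = 0.7781 → θ = 51.09°; offset = 12.4·tan 51.09° = 15.3617 m.
Summing the layer offsets gives 26.5282 m.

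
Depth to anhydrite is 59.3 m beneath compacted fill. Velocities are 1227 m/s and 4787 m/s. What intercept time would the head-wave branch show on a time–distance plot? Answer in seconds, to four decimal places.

0.0934 s

θ_c = arcsin(V₁/V₂) = arcsin(1227/4787) = 14.85°; cos θ_c = 0.9666.
tᵢ = 2h·cos θ_c / V₁ = 2·59.3·0.9666 / 1227 = 0.09343 s.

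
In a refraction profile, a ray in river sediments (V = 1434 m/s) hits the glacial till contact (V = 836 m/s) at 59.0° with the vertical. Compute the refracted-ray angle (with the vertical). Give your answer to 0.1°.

30.0°

Snell's law: sin θ₂ = (V₂/V₁)·sin θ₁ = (836/1434)·sin 59.0° = 0.4997.
θ₂ = sin⁻¹(0.4997) = 29.98° (from vertical).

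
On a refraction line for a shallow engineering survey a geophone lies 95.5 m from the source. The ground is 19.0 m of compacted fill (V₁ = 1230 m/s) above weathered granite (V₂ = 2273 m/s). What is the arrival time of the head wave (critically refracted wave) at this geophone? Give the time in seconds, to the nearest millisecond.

0.068 s

t = x/V₂ + 2h·√(V₂²−V₁²)/(V₁V₂).
√(V₂²−V₁²) = √(2273²−1230²) = 1911.4 m/s; delay term = 2·19.0·1911.4/(1230·2273) = 0.02598 s.
t = 95.5/2273 + 0.02598 = 0.06800 s.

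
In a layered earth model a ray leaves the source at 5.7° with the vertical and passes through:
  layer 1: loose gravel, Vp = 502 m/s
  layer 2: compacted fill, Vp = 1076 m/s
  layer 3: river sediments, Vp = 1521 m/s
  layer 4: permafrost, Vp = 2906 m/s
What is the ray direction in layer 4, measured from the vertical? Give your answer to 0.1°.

Snell's law across each interface conserves sin θ / V, so sin θ_4 = V_4·sin θ₁/V₁.
sin θ_4 = 2906 × sin 5.7° / 502 = 0.5749.
θ_4 = 35.10° from the vertical.

35.1°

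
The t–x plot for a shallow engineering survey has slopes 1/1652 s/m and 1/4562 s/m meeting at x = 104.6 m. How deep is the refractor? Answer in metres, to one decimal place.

35.8 m

x_cross = 2h·√((V₂+V₁)/(V₂−V₁)) → h = x_cross / (2·√((V₂+V₁)/(V₂−V₁))).
√((V₂+V₁)/(V₂−V₁)) = √((4562+1652)/(4562−1652)) = 1.4613.
h = 104.6 / (2·1.4613) = 35.79 m.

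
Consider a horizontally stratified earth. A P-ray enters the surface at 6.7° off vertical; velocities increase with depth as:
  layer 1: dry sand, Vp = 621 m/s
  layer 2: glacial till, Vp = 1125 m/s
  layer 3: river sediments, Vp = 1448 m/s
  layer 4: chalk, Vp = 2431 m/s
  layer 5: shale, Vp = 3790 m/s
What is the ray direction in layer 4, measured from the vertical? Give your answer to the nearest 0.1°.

27.2°

Snell's law across each interface conserves sin θ / V, so sin θ_4 = V_4·sin θ₁/V₁.
sin θ_4 = 2431 × sin 6.7° / 621 = 0.4567.
θ_4 = 27.18° from the vertical.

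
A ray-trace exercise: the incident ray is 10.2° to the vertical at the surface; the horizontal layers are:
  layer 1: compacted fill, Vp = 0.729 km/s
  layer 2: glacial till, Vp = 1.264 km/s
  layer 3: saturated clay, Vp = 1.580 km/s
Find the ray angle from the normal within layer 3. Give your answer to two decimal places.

Ray parameter p = sin 10.2° / 0.729 = 2.4291e-01 s/km.
sin θ_3 = p·V_3 = 2.4291e-01 × 1.580 = 0.3838.
θ_3 = arcsin 0.3838 = 22.57°.

22.57°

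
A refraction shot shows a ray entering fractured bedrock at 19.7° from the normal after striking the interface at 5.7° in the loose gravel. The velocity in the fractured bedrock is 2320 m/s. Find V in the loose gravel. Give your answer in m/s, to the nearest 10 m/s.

680 m/s

Snell's law: sin 5.7°/V₁ = sin 19.7°/V₂.
V₁ = V₂·sin 5.7°/sin 19.7° = 2320 × 0.2946 = 683.55 m/s.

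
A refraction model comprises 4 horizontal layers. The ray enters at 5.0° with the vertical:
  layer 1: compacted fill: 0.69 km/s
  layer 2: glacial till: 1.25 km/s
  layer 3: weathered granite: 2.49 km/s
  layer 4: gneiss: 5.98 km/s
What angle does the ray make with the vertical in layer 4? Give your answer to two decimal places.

49.06°

Ray parameter p = sin 5.0° / 0.69 = 1.2631e-01 s/km.
sin θ_4 = p·V_4 = 1.2631e-01 × 5.98 = 0.7553.
θ_4 = arcsin 0.7553 = 49.06°.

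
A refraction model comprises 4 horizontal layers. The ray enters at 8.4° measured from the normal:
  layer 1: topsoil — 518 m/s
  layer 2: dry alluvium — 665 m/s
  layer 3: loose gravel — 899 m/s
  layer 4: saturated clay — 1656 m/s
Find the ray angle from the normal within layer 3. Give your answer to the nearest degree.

Snell's law across each interface conserves sin θ / V, so sin θ_3 = V_3·sin θ₁/V₁.
sin θ_3 = 899 × sin 8.4° / 518 = 0.2535.
θ_3 = 14.69° from the vertical.

15°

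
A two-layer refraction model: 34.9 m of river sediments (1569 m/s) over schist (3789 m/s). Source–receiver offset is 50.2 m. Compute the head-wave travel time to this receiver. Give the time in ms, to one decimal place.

t = x/V₂ + 2h·√(V₂²−V₁²)/(V₁V₂).
√(V₂²−V₁²) = √(3789²−1569²) = 3448.9 m/s; delay term = 2·34.9·3448.9/(1569·3789) = 0.04049 s.
t = 50.2/3789 + 0.04049 = 0.05374 s.

53.7 ms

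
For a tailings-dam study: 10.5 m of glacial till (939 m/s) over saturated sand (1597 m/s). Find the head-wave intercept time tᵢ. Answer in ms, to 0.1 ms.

18.1 ms

θ_c = arcsin(V₁/V₂) = arcsin(939/1597) = 36.01°; cos θ_c = 0.8089.
tᵢ = 2h·cos θ_c / V₁ = 2·10.5·0.8089 / 939 = 0.01809 s.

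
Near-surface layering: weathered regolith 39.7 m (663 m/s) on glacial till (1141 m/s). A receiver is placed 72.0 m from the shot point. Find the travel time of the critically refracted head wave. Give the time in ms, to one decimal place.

160.6 ms

θ_c = arcsin(V₁/V₂) = arcsin(663/1141) = 35.53°, cos θ_c = 0.8139.
Intercept time tᵢ = 2h cos θ_c / V₁ = 2·39.7·0.8139/663 = 0.09747 s.
t = x/V₂ + tᵢ = 72.0/1141 + 0.09747 = 0.16057 s.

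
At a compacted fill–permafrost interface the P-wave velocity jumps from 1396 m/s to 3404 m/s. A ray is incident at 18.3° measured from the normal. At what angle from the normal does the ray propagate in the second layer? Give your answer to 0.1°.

50.0°

Snell's law: sin θ₂ = (V₂/V₁)·sin θ₁ = (3404/1396)·sin 18.3° = 0.7656.
θ₂ = arcsin 0.7656 = 49.96° from the normal.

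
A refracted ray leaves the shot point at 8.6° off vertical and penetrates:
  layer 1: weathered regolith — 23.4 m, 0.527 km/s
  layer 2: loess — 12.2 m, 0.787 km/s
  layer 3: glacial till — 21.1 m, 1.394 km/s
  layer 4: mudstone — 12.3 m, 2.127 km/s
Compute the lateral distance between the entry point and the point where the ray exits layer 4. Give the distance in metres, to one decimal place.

24.7 m

Apply Snell's law at each interface; in layer i the horizontal offset is hᵢ·tan θᵢ.
Layer 1: θ = 8.60°; offset = 23.4·tan 8.60° = 3.539 m.
Layer 2: sin θ = 0.787·sin 8.6°/0.527 = 0.2233, θ = 12.90°; offset = 12.2·tan 12.90° = 2.795 m.
Layer 3: sin θ = 1.394·sin 8.6°/0.527 = 0.3955, θ = 23.30°; offset = 21.1·tan 23.30° = 9.087 m.
Layer 4: sin θ = 2.127·sin 8.6°/0.527 = 0.6035, θ = 37.12°; offset = 12.3·tan 37.12° = 9.310 m.
Σ offsets = 24.731 m.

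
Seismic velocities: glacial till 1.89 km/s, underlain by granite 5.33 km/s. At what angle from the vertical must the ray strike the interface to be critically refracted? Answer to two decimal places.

Critical incidence: sin θ_c = V₁/V₂ = 1.89/5.33 = 0.3546.
θ_c = arcsin 0.3546 = 20.77°.

20.77°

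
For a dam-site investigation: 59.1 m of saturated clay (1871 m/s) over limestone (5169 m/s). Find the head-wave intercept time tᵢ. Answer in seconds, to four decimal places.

θ_c = arcsin(V₁/V₂) = arcsin(1871/5169) = 21.22°; cos θ_c = 0.9322.
tᵢ = 2h·cos θ_c / V₁ = 2·59.1·0.9322 / 1871 = 0.05889 s.

0.0589 s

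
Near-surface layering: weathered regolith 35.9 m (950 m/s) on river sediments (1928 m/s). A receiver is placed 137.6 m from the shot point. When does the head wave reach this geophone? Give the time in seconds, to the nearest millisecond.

0.137 s

θ_c = arcsin(V₁/V₂) = arcsin(950/1928) = 29.52°, cos θ_c = 0.8702.
Intercept time tᵢ = 2h cos θ_c / V₁ = 2·35.9·0.8702/950 = 0.06577 s.
t = x/V₂ + tᵢ = 137.6/1928 + 0.06577 = 0.13714 s.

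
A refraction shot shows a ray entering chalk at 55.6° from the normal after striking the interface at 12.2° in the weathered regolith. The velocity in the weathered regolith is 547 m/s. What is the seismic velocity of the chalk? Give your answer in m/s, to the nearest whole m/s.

2136 m/s

Snell's law: sin 12.2°/V₁ = sin 55.6°/V₂.
V₂ = V₁·sin 55.6°/sin 12.2° = 547 × 3.9045 = 2135.75 m/s.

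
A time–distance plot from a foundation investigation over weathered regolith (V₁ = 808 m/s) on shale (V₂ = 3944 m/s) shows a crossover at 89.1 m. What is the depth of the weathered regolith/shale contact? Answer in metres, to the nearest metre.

36 m

h = (x_cross/2)·√((V₂−V₁)/(V₂+V₁)).
(V₂−V₁)/(V₂+V₁) = (3944−808)/(3944+808) = 0.6599; √ = 0.8124.
h = (89.1/2)·0.8124 = 36.19 m.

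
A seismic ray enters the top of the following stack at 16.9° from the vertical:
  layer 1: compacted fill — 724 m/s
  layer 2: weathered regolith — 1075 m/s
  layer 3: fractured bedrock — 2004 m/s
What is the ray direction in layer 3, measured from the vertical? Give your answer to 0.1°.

Ray parameter p = sin 16.9° / 724 = 4.0152e-04 s/m.
sin θ_3 = p·V_3 = 4.0152e-04 × 2004 = 0.8047.
θ_3 = 53.58° from the vertical.

53.6°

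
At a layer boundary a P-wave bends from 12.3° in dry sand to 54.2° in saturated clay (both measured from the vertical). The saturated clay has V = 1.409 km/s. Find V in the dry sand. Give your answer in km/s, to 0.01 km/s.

sin 12.3° = 0.2130; sin 54.2° = 0.8111.
V₁ = V₂·(sin θ₁/sin θ₂) = 1.409·(0.2130/0.8111) = 0.37 km/s.

0.37 km/s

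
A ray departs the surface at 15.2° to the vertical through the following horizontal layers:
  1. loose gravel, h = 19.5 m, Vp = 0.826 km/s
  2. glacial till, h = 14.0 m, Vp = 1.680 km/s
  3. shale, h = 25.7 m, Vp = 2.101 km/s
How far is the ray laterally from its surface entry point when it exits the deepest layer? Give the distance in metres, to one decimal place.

37.1 m

Apply Snell's law at each interface; in layer i the horizontal offset is hᵢ·tan θᵢ.
Layer 1: θ = 15.20°; offset = 19.5·tan 15.20° = 5.298 m.
Layer 2: sin θ = 1.680·sin 15.2°/0.826 = 0.5333, θ = 32.23°; offset = 14.0·tan 32.23° = 8.825 m.
Layer 3: sin θ = 2.101·sin 15.2°/0.826 = 0.6669, θ = 41.83°; offset = 25.7·tan 41.83° = 23.001 m.
Total horizontal offset = 37.125 m.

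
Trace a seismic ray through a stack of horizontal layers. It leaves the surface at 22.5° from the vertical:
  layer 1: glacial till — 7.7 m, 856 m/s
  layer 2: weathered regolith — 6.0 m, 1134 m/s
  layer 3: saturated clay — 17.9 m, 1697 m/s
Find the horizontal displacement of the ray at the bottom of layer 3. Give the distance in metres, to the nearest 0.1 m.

p = sin θ₁/V₁ = sin 22.5°/856 = 4.4706e-04 s/m is conserved through the stack.
Layer 1: θ = 22.50°; offset = 7.7·tan 22.50° = 3.189 m.
Layer 2: sin θ = p·1134 = 0.5070 → θ = 30.46°; offset = 6.0·tan 30.46° = 3.529 m.
Layer 3: sin θ = p·1697 = 0.7587 → θ = 49.35°; offset = 17.9·tan 49.35° = 20.845 m.
Summing the layer offsets gives 27.563 m.

27.6 m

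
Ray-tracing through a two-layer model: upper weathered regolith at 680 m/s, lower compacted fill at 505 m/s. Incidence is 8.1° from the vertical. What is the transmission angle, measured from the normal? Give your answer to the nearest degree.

6°

sin θ₁/V₁ = sin θ₂/V₂ ⇒ sin θ₂ = 505·sin 8.1°/680 = 505·0.1409/680 = 0.1046.
θ₂ = arcsin 0.1046 = 6.01° from the normal.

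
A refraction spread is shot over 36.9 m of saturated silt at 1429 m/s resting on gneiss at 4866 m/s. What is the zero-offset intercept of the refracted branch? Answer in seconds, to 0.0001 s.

θ_c = arcsin(V₁/V₂) = arcsin(1429/4866) = 17.08°; cos θ_c = 0.9559.
tᵢ = 2h·cos θ_c / V₁ = 2·36.9·0.9559 / 1429 = 0.04937 s.

0.0494 s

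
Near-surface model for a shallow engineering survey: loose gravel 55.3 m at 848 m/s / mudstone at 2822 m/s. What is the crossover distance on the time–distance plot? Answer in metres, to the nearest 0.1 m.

150.8 m

θ_c = arcsin(848/2822) = 17.49°, so cos θ_c = 0.9538 and tᵢ = 2h cos θ_c/V₁ = 0.1244 s.
At crossover x/V₁ = x/V₂ + tᵢ ⇒ x = tᵢ/(1/V₁ − 1/V₂) = 0.12440/(1.1792e-03 − 3.5436e-04) = 150.80 m.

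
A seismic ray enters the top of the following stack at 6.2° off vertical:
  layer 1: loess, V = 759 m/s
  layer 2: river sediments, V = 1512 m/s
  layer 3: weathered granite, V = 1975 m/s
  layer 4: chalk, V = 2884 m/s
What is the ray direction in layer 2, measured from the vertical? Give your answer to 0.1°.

12.4°

Ray parameter p = sin 6.2° / 759 = 1.4229e-04 s/m.
sin θ_2 = p·V_2 = 1.4229e-04 × 1512 = 0.2151.
θ_2 = 12.42° from the vertical.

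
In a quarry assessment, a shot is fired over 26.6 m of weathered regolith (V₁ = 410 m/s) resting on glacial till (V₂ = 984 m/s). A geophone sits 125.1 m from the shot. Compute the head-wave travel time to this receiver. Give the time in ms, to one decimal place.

245.1 ms

θ_c = arcsin(V₁/V₂) = arcsin(410/984) = 24.62°, cos θ_c = 0.9091.
Intercept time tᵢ = 2h cos θ_c / V₁ = 2·26.6·0.9091/410 = 0.11796 s.
t = x/V₂ + tᵢ = 125.1/984 + 0.11796 = 0.24509 s.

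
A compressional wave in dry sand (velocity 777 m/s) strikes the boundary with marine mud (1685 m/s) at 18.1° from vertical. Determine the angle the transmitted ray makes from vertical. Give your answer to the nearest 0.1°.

Snell's law: sin θ₂ = (V₂/V₁)·sin θ₁ = (1685/777)·sin 18.1° = 0.6737.
θ₂ = arcsin 0.6737 = 42.36° from the normal.

42.4°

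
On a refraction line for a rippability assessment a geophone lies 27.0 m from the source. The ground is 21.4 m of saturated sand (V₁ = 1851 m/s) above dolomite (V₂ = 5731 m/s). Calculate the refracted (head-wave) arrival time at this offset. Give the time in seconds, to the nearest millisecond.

0.027 s

θ_c = arcsin(V₁/V₂) = arcsin(1851/5731) = 18.84°, cos θ_c = 0.9464.
Intercept time tᵢ = 2h cos θ_c / V₁ = 2·21.4·0.9464/1851 = 0.02188 s.
t = x/V₂ + tᵢ = 27.0/5731 + 0.02188 = 0.02659 s.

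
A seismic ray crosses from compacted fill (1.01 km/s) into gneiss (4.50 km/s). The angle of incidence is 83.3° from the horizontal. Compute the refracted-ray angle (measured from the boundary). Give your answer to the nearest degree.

59°

Angle from the normal: 90° − 83.3° = 6.7°.
Snell's law: sin θ₂ = (V₂/V₁)·sin θ₁ = (4.50/1.01)·sin 6.7° = 0.5198.
θ₂ = sin⁻¹(0.5198) = 31.32° (from vertical).
From the interface: 90° − 31.32° = 58.68°.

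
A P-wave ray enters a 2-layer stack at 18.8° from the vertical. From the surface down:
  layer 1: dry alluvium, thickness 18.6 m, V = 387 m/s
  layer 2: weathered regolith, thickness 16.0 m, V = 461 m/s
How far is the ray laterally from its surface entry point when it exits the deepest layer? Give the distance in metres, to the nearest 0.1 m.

13.0 m

Apply Snell's law at each interface; in layer i the horizontal offset is hᵢ·tan θᵢ.
Layer 1: θ = 18.80°; offset = 18.6·tan 18.80° = 6.332 m.
Layer 2: sin θ = 461·sin 18.8°/387 = 0.3839, θ = 22.57°; offset = 16.0·tan 22.57° = 6.652 m.
Summing the layer offsets gives 12.984 m.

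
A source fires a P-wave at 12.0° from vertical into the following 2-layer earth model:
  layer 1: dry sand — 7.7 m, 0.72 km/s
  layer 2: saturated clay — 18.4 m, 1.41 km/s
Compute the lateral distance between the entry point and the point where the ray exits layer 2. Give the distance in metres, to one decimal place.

9.8 m

p = sin θ₁/V₁ = sin 12.0°/0.72 = 2.8877e-01 s/km is conserved through the stack.
Layer 1: θ = 12.00°; offset = 7.7·tan 12.00° = 1.637 m.
Layer 2: sin θ = p·1.41 = 0.4072 → θ = 24.03°; offset = 18.4·tan 24.03° = 8.202 m.
Total horizontal offset = 9.839 m.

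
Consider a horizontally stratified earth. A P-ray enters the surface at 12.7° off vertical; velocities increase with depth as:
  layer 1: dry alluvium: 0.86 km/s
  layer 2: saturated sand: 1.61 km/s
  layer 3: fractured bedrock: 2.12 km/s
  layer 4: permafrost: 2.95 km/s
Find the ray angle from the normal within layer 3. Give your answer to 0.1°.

Ray parameter p = sin 12.7° / 0.86 = 2.5564e-01 s/km.
sin θ_3 = p·V_3 = 2.5564e-01 × 2.12 = 0.5419.
θ_3 = 32.82° from the vertical.

32.8°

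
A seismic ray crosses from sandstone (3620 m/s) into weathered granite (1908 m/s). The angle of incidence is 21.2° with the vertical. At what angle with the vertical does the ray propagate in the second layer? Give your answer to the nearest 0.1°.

Snell's law: sin θ₂ = (V₂/V₁)·sin θ₁ = (1908/3620)·sin 21.2° = 0.1906.
θ₂ = arcsin 0.1906 = 10.99° from the normal.

11.0°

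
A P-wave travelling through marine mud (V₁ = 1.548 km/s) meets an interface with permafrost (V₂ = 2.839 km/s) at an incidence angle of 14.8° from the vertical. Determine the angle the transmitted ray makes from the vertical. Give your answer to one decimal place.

sin θ₁/V₁ = sin θ₂/V₂ ⇒ sin θ₂ = 2.839·sin 14.8°/1.548 = 2.839·0.2554/1.548 = 0.4685.
θ₂ = arcsin 0.4685 = 27.94° from the normal.

27.9°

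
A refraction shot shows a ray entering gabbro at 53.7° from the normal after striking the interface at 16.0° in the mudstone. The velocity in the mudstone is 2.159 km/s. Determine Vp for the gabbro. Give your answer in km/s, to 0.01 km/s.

sin 16.0° = 0.2756; sin 53.7° = 0.8059.
V₂ = V₁·(sin θ₂/sin θ₁) = 2.159·(0.8059/0.2756) = 6.31 km/s.

6.31 km/s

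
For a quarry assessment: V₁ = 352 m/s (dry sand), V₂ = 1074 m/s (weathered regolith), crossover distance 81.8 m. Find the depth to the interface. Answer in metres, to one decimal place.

x_cross = 2h·√((V₂+V₁)/(V₂−V₁)) → h = x_cross / (2·√((V₂+V₁)/(V₂−V₁))).
√((V₂+V₁)/(V₂−V₁)) = √((1074+352)/(1074−352)) = 1.4054.
h = 81.8 / (2·1.4054) = 29.10 m.

29.1 m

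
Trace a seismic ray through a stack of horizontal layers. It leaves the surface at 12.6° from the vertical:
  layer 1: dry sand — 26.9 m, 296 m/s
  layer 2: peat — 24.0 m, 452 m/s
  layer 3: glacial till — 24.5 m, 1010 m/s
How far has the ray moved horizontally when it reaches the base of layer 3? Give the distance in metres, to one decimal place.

41.8 m

p = sin θ₁/V₁ = sin 12.6°/296 = 7.3697e-04 s/m is conserved through the stack.
Layer 1: θ = 12.60°; offset = 26.9·tan 12.60° = 6.013 m.
Layer 2: sin θ = p·452 = 0.3331 → θ = 19.46°; offset = 24.0·tan 19.46° = 8.479 m.
Layer 3: sin θ = p·1010 = 0.7443 → θ = 48.10°; offset = 24.5·tan 48.10° = 27.308 m.
Total horizontal offset = 41.800 m.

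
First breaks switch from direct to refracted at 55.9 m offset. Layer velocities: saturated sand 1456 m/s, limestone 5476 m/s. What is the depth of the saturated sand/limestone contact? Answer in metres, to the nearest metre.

x_cross = 2h·√((V₂+V₁)/(V₂−V₁)) → h = x_cross / (2·√((V₂+V₁)/(V₂−V₁))).
√((V₂+V₁)/(V₂−V₁)) = √((5476+1456)/(5476−1456)) = 1.3132.
h = 55.9 / (2·1.3132) = 21.28 m.

21 m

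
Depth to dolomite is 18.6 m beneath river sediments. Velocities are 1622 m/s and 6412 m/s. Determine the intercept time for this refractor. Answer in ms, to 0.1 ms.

tᵢ = 2h·√(V₂²−V₁²)/(V₁V₂).
√(V₂²−V₁²) = √(6412²−1622²) = 6203.5 m/s.
tᵢ = 2·18.6·6203.5/(1622·6412) = 0.02219 s.

22.2 ms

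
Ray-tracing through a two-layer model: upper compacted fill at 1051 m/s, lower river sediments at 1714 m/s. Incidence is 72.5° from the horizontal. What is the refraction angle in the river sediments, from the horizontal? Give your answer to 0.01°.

Angle from the normal: 90° − 72.5° = 17.5°.
Snell's law: sin θ₂ = (V₂/V₁)·sin θ₁ = (1714/1051)·sin 17.5° = 0.4904.
θ₂ = arcsin 0.4904 = 29.37° from the normal.
From the interface: 90° − 29.37° = 60.63°.

60.63°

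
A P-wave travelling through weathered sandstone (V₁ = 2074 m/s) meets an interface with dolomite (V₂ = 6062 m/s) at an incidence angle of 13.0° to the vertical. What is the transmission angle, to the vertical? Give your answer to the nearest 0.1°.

Snell's law: sin θ₂ = (V₂/V₁)·sin θ₁ = (6062/2074)·sin 13.0° = 0.6575.
θ₂ = sin⁻¹(0.6575) = 41.11° (from vertical).

41.1°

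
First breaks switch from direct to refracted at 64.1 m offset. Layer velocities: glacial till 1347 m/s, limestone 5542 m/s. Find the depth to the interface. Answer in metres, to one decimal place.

h = (x_cross/2)·√((V₂−V₁)/(V₂+V₁)).
(V₂−V₁)/(V₂+V₁) = (5542−1347)/(5542+1347) = 0.6089; √ = 0.7803.
h = (64.1/2)·0.7803 = 25.01 m.

25.0 m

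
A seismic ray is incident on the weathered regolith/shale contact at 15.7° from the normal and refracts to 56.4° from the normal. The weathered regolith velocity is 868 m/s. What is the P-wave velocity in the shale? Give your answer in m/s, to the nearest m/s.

sin 15.7° = 0.2706; sin 56.4° = 0.8329.
V₂ = V₁·(sin θ₂/sin θ₁) = 868·(0.8329/0.2706) = 2671.75 m/s.

2672 m/s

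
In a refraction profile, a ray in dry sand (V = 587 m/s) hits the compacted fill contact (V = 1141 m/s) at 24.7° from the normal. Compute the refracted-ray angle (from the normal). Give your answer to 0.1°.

54.3°

sin θ₁/V₁ = sin θ₂/V₂ ⇒ sin θ₂ = 1141·sin 24.7°/587 = 1141·0.4179/587 = 0.8122.
θ₂ = arcsin 0.8122 = 54.32° from the normal.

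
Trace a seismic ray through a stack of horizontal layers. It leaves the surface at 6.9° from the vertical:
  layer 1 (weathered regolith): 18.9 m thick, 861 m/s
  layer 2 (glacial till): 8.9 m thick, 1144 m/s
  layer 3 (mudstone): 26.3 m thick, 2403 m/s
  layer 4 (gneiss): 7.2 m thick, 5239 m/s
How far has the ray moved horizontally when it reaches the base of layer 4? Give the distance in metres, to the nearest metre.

Ray parameter p = sin 6.9° / 861 m/s = 1.3953e-04 s/m.
Layer 1: θ = 6.90°; offset = 18.9·tan 6.90° = 2.287 m.
Layer 2: sin θ = p·1144 = 0.1596 → θ = 9.19°; offset = 8.9·tan 9.19° = 1.439 m.
Layer 3: sin θ = p·2403 = 0.3353 → θ = 19.59°; offset = 26.3·tan 19.59° = 9.360 m.
Layer 4: sin θ = p·5239 = 0.7310 → θ = 46.97°; offset = 7.2·tan 46.97° = 7.713 m.
Total horizontal offset = 20.800 m.

21 m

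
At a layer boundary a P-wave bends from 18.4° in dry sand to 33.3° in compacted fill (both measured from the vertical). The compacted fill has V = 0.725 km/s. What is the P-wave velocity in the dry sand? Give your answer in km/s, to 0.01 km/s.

0.42 km/s

sin 18.4° = 0.3156; sin 33.3° = 0.5490.
V₁ = V₂·(sin θ₁/sin θ₂) = 0.725·(0.3156/0.5490) = 0.42 km/s.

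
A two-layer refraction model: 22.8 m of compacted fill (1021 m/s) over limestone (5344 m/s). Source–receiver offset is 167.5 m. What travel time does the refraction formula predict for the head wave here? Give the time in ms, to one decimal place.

75.2 ms

θ_c = arcsin(V₁/V₂) = arcsin(1021/5344) = 11.01°, cos θ_c = 0.9816.
Intercept time tᵢ = 2h cos θ_c / V₁ = 2·22.8·0.9816/1021 = 0.04384 s.
t = x/V₂ + tᵢ = 167.5/5344 + 0.04384 = 0.07518 s.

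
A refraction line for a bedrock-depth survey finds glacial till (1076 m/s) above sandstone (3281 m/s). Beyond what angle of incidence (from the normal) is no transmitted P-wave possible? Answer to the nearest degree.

19°

At critical incidence the refracted ray runs along the interface (θ₂ = 90°), so sin θ_c = V₁/V₂.
θ_c = arcsin(1076/3281) = arcsin 0.3279 = 19.14°.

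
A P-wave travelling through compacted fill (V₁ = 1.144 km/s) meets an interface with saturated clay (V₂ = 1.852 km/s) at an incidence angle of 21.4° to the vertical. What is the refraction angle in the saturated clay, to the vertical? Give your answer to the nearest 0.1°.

Snell's law: sin θ₂ = (V₂/V₁)·sin θ₁ = (1.852/1.144)·sin 21.4° = 0.5907.
θ₂ = arcsin 0.5907 = 36.21° from the normal.

36.2°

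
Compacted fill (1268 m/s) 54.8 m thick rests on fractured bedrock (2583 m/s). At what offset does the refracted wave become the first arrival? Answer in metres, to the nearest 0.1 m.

187.6 m

x_cross = 2h·√((V₂+V₁)/(V₂−V₁)).
(V₂+V₁)/(V₂−V₁) = (2583+1268)/(2583−1268) = 2.9285; √ = 1.7113.
x_cross = 2·54.8·1.7113 = 187.56 m.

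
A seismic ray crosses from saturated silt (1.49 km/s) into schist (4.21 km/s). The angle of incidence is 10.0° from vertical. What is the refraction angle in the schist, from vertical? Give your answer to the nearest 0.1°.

29.4°

sin θ₁/V₁ = sin θ₂/V₂ ⇒ sin θ₂ = 4.21·sin 10.0°/1.49 = 4.21·0.1736/1.49 = 0.4906.
θ₂ = arcsin 0.4906 = 29.38° from the normal.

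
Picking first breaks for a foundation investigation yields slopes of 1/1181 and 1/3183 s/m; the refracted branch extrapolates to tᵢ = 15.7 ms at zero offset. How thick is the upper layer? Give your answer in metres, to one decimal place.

10.0 m

h = tᵢ·V₁·V₂ / (2·√(V₂²−V₁²)).
√(V₂²−V₁²) = √(3183² − 1181²) = 2955.8 m/s.
h = 0.0157 s × 1181 × 3183 / (2 × 2955.8) = 9.98 m.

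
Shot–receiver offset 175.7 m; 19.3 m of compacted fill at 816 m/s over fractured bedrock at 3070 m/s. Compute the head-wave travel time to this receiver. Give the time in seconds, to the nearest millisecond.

0.103 s

t = x/V₂ + 2h·√(V₂²−V₁²)/(V₁V₂).
√(V₂²−V₁²) = √(3070²−816²) = 2959.6 m/s; delay term = 2·19.3·2959.6/(816·3070) = 0.04560 s.
t = 175.7/3070 + 0.04560 = 0.10283 s.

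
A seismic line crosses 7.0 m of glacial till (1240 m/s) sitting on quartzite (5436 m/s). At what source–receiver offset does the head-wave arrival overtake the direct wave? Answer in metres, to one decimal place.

17.7 m

x_cross = 2h·√((V₂+V₁)/(V₂−V₁)).
(V₂+V₁)/(V₂−V₁) = (5436+1240)/(5436−1240) = 1.5910; √ = 1.2614.
x_cross = 2·7.0·1.2614 = 17.66 m.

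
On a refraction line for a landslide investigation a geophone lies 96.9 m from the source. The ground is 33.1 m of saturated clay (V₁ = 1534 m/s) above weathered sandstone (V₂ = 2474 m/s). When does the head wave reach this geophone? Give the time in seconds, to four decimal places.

0.0730 s

θ_c = arcsin(V₁/V₂) = arcsin(1534/2474) = 38.32°, cos θ_c = 0.7846.
Intercept time tᵢ = 2h cos θ_c / V₁ = 2·33.1·0.7846/1534 = 0.03386 s.
t = x/V₂ + tᵢ = 96.9/2474 + 0.03386 = 0.07303 s.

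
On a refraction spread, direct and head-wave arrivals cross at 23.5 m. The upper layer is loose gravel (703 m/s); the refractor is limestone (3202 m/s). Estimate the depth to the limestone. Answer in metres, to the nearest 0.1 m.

h = (x_cross/2)·√((V₂−V₁)/(V₂+V₁)).
(V₂−V₁)/(V₂+V₁) = (3202−703)/(3202+703) = 0.6399; √ = 0.8000.
h = (23.5/2)·0.8000 = 9.40 m.

9.4 m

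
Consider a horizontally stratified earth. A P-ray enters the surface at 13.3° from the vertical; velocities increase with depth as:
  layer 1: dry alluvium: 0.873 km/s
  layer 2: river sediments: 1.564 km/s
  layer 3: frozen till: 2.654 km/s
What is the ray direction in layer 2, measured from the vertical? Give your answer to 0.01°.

Snell's law across each interface conserves sin θ / V, so sin θ_2 = V_2·sin θ₁/V₁.
sin θ_2 = 1.564 × sin 13.3° / 0.873 = 0.4121.
θ_2 = arcsin 0.4121 = 24.34°.

24.34°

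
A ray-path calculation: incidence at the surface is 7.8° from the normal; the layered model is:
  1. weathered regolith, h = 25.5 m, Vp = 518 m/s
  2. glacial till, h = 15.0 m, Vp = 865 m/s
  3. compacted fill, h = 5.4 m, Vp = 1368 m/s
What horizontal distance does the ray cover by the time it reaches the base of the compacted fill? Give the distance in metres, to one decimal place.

9.1 m

Ray parameter p = sin 7.8° / 518 m/s = 2.6200e-04 s/m.
Layer 1: θ = 7.80°; offset = 25.5·tan 7.80° = 3.493 m.
Layer 2: sin θ = p·865 = 0.2266 → θ = 13.10°; offset = 15.0·tan 13.10° = 3.490 m.
Layer 3: sin θ = p·1368 = 0.3584 → θ = 21.00°; offset = 5.4·tan 21.00° = 2.073 m.
Σ offsets = 9.056 m.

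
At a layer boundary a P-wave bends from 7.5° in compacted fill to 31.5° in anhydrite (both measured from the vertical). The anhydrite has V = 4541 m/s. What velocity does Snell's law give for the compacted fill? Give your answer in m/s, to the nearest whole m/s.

1134 m/s

Snell's law: sin 7.5°/V₁ = sin 31.5°/V₂.
V₁ = V₂·sin 7.5°/sin 31.5° = 4541 × 0.2498 = 1134.39 m/s.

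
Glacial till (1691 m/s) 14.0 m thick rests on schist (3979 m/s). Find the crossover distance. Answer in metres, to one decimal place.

x_cross = 2h·√((V₂+V₁)/(V₂−V₁)).
(V₂+V₁)/(V₂−V₁) = (3979+1691)/(3979−1691) = 2.4781; √ = 1.5742.
x_cross = 2·14.0·1.5742 = 44.08 m.

44.1 m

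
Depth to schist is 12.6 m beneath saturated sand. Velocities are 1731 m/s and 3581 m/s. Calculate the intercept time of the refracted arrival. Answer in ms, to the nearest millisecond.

θ_c = arcsin(V₁/V₂) = arcsin(1731/3581) = 28.91°; cos θ_c = 0.8754.
tᵢ = 2h·cos θ_c / V₁ = 2·12.6·0.8754 / 1731 = 0.01274 s.

13 ms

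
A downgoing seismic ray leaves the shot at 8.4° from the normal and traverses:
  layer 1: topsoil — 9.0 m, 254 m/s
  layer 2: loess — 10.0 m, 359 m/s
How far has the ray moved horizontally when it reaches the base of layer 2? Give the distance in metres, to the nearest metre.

Apply Snell's law at each interface; in layer i the horizontal offset is hᵢ·tan θᵢ.
Layer 1: θ = 8.40°; offset = 9.0·tan 8.40° = 1.329 m.
Layer 2: sin θ = 359·sin 8.4°/254 = 0.2065, θ = 11.92°; offset = 10.0·tan 11.92° = 2.110 m.
Total horizontal offset = 3.439 m.

3 m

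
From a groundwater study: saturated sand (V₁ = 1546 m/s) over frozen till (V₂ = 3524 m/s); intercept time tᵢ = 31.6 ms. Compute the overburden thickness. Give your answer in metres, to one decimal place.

h = tᵢ·V₁·V₂ / (2·√(V₂²−V₁²)).
√(V₂²−V₁²) = √(3524² − 1546²) = 3166.8 m/s.
h = 0.0316 s × 1546 × 3524 / (2 × 3166.8) = 27.18 m.

27.2 m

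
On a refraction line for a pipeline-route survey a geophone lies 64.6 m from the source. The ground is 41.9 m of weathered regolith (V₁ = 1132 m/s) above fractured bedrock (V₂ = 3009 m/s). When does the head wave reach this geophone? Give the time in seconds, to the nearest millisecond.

θ_c = arcsin(V₁/V₂) = arcsin(1132/3009) = 22.10°, cos θ_c = 0.9265.
Intercept time tᵢ = 2h cos θ_c / V₁ = 2·41.9·0.9265/1132 = 0.06859 s.
t = x/V₂ + tᵢ = 64.6/3009 + 0.06859 = 0.09006 s.

0.090 s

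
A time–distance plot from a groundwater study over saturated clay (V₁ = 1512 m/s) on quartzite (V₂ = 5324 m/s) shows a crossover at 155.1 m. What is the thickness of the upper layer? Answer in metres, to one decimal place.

57.9 m

x_cross = 2h·√((V₂+V₁)/(V₂−V₁)) → h = x_cross / (2·√((V₂+V₁)/(V₂−V₁))).
√((V₂+V₁)/(V₂−V₁)) = √((5324+1512)/(5324−1512)) = 1.3391.
h = 155.1 / (2·1.3391) = 57.91 m.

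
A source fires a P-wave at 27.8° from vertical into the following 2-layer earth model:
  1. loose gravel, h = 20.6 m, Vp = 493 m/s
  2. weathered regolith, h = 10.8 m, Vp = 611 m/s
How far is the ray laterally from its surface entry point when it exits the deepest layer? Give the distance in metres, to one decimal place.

18.5 m

Ray parameter p = sin 27.8° / 493 m/s = 9.4602e-04 s/m.
Layer 1: θ = 27.80°; offset = 20.6·tan 27.80° = 10.861 m.
Layer 2: sin θ = p·611 = 0.5780 → θ = 35.31°; offset = 10.8·tan 35.31° = 7.650 m.
Total horizontal offset = 18.511 m.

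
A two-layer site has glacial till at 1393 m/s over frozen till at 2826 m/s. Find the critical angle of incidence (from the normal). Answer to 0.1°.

Critical incidence: sin θ_c = V₁/V₂ = 1393/2826 = 0.4929.
θ_c = arcsin 0.4929 = 29.53°.

29.5°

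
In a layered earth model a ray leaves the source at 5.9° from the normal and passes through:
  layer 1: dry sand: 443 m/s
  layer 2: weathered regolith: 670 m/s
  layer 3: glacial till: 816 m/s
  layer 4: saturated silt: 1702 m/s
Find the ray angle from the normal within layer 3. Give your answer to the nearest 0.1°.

Snell's law across each interface conserves sin θ / V, so sin θ_3 = V_3·sin θ₁/V₁.
sin θ_3 = 816 × sin 5.9° / 443 = 0.1893.
θ_3 = 10.91° from the vertical.

10.9°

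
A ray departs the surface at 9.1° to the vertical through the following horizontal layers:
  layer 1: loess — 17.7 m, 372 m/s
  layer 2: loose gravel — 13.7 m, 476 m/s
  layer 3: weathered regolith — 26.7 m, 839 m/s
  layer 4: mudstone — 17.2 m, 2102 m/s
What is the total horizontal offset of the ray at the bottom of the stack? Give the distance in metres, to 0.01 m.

Apply Snell's law at each interface; in layer i the horizontal offset is hᵢ·tan θᵢ.
Layer 1: θ = 9.10°; offset = 17.7·tan 9.10° = 2.8351 m.
Layer 2: sin θ = 476·sin 9.1°/372 = 0.2024, θ = 11.68°; offset = 13.7·tan 11.68° = 2.8311 m.
Layer 3: sin θ = 839·sin 9.1°/372 = 0.3567, θ = 20.90°; offset = 26.7·tan 20.90° = 10.1947 m.
Layer 4: sin θ = 2102·sin 9.1°/372 = 0.8937, θ = 63.34°; offset = 17.2·tan 63.34° = 34.2567 m.
Σ offsets = 50.1175 m.

50.12 m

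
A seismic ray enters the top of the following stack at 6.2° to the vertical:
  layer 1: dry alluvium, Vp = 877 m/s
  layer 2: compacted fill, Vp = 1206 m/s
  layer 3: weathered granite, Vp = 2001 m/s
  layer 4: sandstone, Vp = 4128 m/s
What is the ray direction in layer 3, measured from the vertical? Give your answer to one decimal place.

Ray parameter p = sin 6.2° / 877 = 1.2315e-04 s/m.
sin θ_3 = p·V_3 = 1.2315e-04 × 2001 = 0.2464.
θ_3 = 14.27° from the vertical.

14.3°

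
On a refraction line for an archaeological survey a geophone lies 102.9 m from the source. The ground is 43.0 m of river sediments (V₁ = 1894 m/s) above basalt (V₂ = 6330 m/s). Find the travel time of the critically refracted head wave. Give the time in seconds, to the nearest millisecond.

0.060 s

θ_c = arcsin(V₁/V₂) = arcsin(1894/6330) = 17.41°, cos θ_c = 0.9542.
Intercept time tᵢ = 2h cos θ_c / V₁ = 2·43.0·0.9542/1894 = 0.04333 s.
t = x/V₂ + tᵢ = 102.9/6330 + 0.04333 = 0.05958 s.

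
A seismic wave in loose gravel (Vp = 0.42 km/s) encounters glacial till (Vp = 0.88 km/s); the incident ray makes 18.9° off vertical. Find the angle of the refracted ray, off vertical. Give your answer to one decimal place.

42.7°

Snell's law: sin θ₂ = (V₂/V₁)·sin θ₁ = (0.88/0.42)·sin 18.9° = 0.6787.
θ₂ = arcsin 0.6787 = 42.74° from the normal.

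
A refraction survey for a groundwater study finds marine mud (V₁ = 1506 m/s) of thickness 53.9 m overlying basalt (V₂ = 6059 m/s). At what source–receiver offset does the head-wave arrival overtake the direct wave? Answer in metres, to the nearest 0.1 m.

x_cross = 2h·√((V₂+V₁)/(V₂−V₁)).
(V₂+V₁)/(V₂−V₁) = (6059+1506)/(6059−1506) = 1.6615; √ = 1.2890.
x_cross = 2·53.9·1.2890 = 138.96 m.

139.0 m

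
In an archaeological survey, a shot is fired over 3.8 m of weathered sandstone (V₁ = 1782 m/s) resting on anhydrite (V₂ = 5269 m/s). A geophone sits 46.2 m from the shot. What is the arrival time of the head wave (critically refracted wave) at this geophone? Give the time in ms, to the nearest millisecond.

t = x/V₂ + 2h·√(V₂²−V₁²)/(V₁V₂).
√(V₂²−V₁²) = √(5269²−1782²) = 4958.5 m/s; delay term = 2·3.8·4958.5/(1782·5269) = 0.00401 s.
t = 46.2/5269 + 0.00401 = 0.01278 s.

13 ms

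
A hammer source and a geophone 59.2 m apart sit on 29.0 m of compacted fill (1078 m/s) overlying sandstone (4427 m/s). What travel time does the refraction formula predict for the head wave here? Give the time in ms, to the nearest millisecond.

66 ms

t = x/V₂ + 2h·√(V₂²−V₁²)/(V₁V₂).
√(V₂²−V₁²) = √(4427²−1078²) = 4293.7 m/s; delay term = 2·29.0·4293.7/(1078·4427) = 0.05218 s.
t = 59.2/4427 + 0.05218 = 0.06556 s.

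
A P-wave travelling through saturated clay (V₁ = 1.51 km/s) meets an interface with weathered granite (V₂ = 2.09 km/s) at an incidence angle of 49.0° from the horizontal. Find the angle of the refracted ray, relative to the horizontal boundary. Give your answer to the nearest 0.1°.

24.8°

Angle from the normal: 90° − 49.0° = 41.0°.
sin θ₁/V₁ = sin θ₂/V₂ ⇒ sin θ₂ = 2.09·sin 41.0°/1.51 = 2.09·0.6561/1.51 = 0.9081.
θ₂ = arcsin 0.9081 = 65.24° from the normal.
From the interface: 90° − 65.24° = 24.76°.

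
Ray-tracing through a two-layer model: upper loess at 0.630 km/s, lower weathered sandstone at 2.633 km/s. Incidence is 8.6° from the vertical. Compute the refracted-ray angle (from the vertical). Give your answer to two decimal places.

38.68°

sin θ₁/V₁ = sin θ₂/V₂ ⇒ sin θ₂ = 2.633·sin 8.6°/0.630 = 2.633·0.1495/0.630 = 0.6250.
θ₂ = sin⁻¹(0.6250) = 38.68° (from vertical).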